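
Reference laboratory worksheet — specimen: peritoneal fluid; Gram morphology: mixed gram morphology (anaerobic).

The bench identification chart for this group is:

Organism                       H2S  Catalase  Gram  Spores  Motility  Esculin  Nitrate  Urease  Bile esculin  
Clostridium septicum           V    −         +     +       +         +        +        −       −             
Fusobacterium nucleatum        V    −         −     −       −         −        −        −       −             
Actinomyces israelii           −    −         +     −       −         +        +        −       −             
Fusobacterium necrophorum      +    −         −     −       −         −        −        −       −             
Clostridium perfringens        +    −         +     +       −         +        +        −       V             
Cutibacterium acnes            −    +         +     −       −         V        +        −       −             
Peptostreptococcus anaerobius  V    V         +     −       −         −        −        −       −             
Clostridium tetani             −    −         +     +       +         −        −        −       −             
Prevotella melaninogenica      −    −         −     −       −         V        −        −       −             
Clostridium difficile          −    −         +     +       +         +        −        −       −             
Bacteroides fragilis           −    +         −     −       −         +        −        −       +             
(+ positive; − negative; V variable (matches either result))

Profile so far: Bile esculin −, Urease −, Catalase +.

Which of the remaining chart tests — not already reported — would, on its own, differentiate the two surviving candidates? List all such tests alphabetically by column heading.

Bile esculin −: excludes Bacteroides fragilis — 10 left.
Catalase +: excludes 8 organisms — 2 left.
Urease −: all 2 remaining candidates are consistent.
Two candidates remain: Cutibacterium acnes and Peptostreptococcus anaerobius.
  H2S: − vs V — variable for at least one, does not separate.
  Gram: + vs + — same for both, does not separate.
  Spores: − vs − — same for both, does not separate.
  Motility: − vs − — same for both, does not separate.
  Esculin: V vs − — variable for at least one, does not separate.
  Nitrate: Cutibacterium acnes +, Peptostreptococcus anaerobius − — discriminates.

Nitrate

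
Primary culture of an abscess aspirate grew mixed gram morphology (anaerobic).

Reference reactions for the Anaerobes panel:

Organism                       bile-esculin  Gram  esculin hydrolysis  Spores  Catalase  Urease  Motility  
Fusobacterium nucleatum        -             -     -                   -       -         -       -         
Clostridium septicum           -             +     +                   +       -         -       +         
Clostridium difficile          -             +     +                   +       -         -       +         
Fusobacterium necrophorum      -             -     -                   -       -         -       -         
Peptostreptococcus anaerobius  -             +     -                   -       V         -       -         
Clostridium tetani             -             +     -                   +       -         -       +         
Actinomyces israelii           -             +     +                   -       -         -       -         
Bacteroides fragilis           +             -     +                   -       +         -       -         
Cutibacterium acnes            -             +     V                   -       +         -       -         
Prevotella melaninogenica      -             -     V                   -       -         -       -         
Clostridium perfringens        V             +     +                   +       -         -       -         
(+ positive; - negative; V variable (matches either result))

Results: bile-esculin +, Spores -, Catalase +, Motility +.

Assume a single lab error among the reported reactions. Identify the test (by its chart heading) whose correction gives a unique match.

Motility

As reported, no row in the chart matches all 4 reactions.
Reversing Motility (to -) → unique match: Bacteroides fragilis.
Reversing Catalase → still no organism matches.
Reversing Spores → still no organism matches.
Reversing bile-esculin → still no organism matches.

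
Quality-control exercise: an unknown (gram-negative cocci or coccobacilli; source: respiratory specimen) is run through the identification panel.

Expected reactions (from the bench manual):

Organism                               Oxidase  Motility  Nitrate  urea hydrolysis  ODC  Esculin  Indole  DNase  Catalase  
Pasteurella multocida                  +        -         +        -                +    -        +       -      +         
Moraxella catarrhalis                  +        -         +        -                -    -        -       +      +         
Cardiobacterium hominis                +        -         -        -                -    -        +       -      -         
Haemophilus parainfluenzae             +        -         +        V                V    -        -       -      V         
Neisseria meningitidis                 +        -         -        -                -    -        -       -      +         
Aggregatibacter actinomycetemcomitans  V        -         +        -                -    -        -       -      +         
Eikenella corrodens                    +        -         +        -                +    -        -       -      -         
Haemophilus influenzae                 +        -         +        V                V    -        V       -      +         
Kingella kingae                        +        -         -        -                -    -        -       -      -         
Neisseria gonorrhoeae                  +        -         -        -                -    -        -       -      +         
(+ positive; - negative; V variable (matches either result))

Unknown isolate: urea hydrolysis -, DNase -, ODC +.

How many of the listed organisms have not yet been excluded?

4

urea hydrolysis -: all 10 remaining candidates are consistent.
ODC +: excludes 6 organisms — 4 left.
DNase -: all 4 remaining candidates are consistent.
Still consistent: Eikenella corrodens, Haemophilus influenzae, Haemophilus parainfluenzae, Pasteurella multocida.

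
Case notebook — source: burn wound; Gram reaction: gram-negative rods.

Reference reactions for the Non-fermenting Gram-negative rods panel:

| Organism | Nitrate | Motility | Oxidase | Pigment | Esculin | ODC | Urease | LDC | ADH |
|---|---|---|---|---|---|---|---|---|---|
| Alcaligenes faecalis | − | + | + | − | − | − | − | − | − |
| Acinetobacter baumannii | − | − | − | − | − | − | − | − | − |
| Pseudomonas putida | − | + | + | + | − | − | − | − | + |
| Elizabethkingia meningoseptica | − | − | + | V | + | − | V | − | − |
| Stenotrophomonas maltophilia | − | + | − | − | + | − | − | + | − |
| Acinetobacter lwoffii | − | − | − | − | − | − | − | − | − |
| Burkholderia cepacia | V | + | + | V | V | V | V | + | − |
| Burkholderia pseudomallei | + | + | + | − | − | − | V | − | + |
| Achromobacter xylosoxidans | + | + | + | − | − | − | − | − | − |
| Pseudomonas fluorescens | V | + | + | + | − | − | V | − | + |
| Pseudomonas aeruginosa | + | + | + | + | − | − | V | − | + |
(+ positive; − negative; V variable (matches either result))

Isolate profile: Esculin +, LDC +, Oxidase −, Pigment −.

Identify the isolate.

LDC +: excludes 9 organisms — 2 left.
Esculin +: all 2 remaining candidates are consistent.
Pigment −: all 2 remaining candidates are consistent.
Oxidase −: excludes Burkholderia cepacia — 1 left.

Stenotrophomonas maltophilia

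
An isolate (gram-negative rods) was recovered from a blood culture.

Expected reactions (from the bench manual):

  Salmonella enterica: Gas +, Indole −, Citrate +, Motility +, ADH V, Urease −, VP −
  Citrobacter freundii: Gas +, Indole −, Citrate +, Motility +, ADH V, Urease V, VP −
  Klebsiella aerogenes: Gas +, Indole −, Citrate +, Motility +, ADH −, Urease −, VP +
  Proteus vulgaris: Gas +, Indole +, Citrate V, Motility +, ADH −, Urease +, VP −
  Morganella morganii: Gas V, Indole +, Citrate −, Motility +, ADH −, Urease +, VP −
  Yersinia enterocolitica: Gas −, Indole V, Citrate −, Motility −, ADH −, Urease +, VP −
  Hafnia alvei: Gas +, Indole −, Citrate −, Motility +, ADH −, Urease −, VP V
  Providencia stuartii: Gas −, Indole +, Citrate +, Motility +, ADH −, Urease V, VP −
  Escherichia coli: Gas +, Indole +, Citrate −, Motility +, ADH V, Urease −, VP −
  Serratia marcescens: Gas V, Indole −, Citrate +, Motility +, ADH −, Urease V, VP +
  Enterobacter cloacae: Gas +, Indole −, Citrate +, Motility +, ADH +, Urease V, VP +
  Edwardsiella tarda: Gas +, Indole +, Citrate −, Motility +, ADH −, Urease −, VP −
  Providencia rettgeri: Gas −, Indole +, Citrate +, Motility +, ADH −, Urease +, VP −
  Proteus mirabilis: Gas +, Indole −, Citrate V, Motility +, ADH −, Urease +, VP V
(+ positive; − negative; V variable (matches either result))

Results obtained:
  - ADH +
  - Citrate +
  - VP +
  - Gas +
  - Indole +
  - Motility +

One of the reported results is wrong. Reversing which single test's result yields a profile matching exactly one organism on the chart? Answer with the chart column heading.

Indole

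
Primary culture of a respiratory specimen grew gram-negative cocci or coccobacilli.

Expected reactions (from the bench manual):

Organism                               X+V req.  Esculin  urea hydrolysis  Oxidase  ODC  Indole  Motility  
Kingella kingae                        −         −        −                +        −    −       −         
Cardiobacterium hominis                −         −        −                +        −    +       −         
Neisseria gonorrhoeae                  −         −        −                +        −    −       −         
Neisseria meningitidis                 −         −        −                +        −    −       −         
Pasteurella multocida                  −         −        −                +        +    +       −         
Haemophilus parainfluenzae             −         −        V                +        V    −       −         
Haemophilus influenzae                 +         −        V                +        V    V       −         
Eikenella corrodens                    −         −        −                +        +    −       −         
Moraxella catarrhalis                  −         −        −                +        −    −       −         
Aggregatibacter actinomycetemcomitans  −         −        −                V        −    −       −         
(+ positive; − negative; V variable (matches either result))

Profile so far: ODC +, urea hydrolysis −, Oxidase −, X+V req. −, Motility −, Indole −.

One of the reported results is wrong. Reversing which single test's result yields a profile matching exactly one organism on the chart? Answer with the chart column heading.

As reported, no row in the chart matches all 6 reactions.
Reversing ODC (to −) → unique match: Aggregatibacter actinomycetemcomitans.
Reversing Motility → still no organism matches.
Reversing Indole → still no organism matches.
Reversing Oxidase → 2 organisms match (not unique).
Reversing urea hydrolysis → still no organism matches.
Reversing X+V req. → still no organism matches.

ODC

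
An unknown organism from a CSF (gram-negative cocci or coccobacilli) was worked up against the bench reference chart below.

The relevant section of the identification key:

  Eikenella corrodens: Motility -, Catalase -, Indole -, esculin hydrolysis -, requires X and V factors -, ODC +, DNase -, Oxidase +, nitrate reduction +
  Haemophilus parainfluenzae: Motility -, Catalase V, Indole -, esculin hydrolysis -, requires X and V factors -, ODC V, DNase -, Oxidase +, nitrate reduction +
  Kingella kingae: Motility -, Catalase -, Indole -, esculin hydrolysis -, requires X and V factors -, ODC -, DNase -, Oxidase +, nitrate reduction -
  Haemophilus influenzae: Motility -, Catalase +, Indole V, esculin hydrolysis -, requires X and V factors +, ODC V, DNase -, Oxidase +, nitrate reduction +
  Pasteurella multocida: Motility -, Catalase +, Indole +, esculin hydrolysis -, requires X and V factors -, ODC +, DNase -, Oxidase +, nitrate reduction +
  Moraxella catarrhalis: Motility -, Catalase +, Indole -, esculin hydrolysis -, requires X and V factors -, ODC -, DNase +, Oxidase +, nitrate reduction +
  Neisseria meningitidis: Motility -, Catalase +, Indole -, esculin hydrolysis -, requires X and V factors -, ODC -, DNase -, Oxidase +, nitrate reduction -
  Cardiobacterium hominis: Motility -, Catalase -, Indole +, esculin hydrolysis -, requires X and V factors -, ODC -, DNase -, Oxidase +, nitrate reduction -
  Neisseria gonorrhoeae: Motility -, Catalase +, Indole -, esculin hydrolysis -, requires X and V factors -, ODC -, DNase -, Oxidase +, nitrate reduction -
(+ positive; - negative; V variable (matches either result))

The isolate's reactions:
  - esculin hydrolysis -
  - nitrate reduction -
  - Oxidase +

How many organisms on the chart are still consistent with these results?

4

Oxidase +: all 9 remaining candidates are consistent.
nitrate reduction -: excludes 5 organisms — 4 left.
esculin hydrolysis -: all 4 remaining candidates are consistent.
Still consistent: Cardiobacterium hominis, Kingella kingae, Neisseria gonorrhoeae, Neisseria meningitidis.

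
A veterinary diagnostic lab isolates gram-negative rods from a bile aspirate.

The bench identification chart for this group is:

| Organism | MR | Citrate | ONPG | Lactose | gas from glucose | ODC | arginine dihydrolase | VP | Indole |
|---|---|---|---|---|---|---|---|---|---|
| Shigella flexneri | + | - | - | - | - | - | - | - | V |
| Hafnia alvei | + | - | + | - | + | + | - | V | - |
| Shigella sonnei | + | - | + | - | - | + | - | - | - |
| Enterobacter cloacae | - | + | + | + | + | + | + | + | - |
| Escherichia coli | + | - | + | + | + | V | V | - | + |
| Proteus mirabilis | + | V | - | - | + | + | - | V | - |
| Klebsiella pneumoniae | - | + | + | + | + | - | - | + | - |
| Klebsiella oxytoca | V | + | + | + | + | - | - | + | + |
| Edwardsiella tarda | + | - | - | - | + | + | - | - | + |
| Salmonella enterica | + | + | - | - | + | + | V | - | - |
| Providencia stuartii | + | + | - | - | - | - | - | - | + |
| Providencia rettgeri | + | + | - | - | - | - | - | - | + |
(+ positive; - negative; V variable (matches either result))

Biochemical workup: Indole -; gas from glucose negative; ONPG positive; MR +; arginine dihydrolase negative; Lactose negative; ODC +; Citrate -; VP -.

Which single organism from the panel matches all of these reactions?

ONPG +: excludes 6 organisms — 6 left.
Indole -: excludes Escherichia coli, Klebsiella oxytoca — 4 left.
MR +: excludes Enterobacter cloacae, Klebsiella pneumoniae — 2 left.
Lactose -: all 2 remaining candidates are consistent.
ODC +: all 2 remaining candidates are consistent.
gas from glucose -: excludes Hafnia alvei — 1 left.
arginine dihydrolase -: the one remaining candidate is consistent.
VP -: the one remaining candidate is consistent.
Citrate -: the one remaining candidate is consistent.

Shigella sonnei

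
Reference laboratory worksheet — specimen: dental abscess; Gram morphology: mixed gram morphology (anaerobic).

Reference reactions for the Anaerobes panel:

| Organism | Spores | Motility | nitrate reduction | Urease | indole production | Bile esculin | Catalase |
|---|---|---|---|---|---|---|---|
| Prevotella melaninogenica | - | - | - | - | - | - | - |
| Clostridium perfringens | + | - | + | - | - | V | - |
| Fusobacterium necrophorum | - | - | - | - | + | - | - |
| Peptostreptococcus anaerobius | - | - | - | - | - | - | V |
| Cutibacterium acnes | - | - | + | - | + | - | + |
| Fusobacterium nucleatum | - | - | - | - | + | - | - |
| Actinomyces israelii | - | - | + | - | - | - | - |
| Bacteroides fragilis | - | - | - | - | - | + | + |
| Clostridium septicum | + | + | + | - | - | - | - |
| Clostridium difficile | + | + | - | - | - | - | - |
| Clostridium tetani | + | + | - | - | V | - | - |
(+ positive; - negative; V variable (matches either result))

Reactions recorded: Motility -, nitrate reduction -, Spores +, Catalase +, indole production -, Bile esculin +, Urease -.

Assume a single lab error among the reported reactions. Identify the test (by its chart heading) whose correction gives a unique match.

Spores

As reported, no row in the chart matches all 7 reactions.
Reversing Catalase → still no organism matches.
Reversing Spores (to -) → unique match: Bacteroides fragilis.
Reversing Motility → still no organism matches.
Reversing nitrate reduction → still no organism matches.
Reversing indole production → still no organism matches.
Reversing Bile esculin → still no organism matches.
Reversing Urease → still no organism matches.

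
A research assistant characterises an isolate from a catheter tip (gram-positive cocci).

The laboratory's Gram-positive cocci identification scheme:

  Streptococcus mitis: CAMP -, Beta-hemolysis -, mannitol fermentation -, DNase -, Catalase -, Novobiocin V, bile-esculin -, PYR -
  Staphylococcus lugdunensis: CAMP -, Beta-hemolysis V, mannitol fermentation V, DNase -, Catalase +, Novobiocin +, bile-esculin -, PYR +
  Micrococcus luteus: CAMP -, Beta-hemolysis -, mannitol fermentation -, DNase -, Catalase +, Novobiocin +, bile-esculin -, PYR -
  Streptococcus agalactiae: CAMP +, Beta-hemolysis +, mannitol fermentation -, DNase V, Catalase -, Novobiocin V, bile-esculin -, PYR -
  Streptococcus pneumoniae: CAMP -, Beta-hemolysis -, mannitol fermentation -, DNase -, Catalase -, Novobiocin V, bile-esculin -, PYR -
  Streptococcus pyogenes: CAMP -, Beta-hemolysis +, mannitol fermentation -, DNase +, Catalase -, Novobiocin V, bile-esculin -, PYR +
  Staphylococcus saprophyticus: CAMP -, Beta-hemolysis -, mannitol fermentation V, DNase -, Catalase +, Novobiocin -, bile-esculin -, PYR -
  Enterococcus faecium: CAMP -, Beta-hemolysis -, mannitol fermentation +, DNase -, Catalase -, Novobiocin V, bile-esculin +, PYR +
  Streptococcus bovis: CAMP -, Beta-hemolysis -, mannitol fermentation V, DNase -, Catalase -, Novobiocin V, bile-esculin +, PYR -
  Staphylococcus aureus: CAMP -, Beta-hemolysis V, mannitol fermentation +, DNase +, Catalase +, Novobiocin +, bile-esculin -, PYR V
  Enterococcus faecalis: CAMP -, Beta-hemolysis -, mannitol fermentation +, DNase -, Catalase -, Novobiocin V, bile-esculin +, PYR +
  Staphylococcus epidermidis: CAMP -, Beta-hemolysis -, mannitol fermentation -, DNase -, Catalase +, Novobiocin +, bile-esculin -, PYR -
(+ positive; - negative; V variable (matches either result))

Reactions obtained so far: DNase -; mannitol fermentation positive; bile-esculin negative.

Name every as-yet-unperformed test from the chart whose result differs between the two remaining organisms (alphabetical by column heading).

bile-esculin -: excludes Enterococcus faecium, Streptococcus bovis, Enterococcus faecalis — 9 left.
DNase -: excludes Streptococcus pyogenes, Staphylococcus aureus — 7 left.
mannitol fermentation +: excludes 5 organisms — 2 left.
Two candidates remain: Staphylococcus lugdunensis and Staphylococcus saprophyticus.
  CAMP: - vs - — same for both, does not separate.
  Beta-hemolysis: V vs - — variable for at least one, does not separate.
  Catalase: + vs + — same for both, does not separate.
  Novobiocin: Staphylococcus lugdunensis +, Staphylococcus saprophyticus - — discriminates.
  PYR: Staphylococcus lugdunensis +, Staphylococcus saprophyticus - — discriminates.

Novobiocin, PYR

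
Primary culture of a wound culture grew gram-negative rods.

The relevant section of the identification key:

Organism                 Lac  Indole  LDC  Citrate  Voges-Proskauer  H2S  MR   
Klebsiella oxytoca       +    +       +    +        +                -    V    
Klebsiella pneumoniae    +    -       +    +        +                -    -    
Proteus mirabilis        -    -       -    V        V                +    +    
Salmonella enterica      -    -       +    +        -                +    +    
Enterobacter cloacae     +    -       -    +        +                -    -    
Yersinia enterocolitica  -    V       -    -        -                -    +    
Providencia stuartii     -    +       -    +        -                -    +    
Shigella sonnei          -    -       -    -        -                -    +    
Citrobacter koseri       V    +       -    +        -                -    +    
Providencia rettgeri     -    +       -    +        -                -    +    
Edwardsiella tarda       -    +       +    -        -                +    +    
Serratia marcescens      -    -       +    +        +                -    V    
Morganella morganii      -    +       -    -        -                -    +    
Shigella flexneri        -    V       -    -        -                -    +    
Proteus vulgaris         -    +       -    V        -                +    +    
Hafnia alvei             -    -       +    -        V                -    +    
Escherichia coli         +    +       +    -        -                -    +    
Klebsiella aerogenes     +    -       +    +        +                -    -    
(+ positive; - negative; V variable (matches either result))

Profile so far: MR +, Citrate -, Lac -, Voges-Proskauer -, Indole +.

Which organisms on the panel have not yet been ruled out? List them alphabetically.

Indole +: excludes 8 organisms — 10 left.
Lac -: excludes Klebsiella oxytoca, Escherichia coli — 8 left.
MR +: all 8 remaining candidates are consistent.
Voges-Proskauer -: all 8 remaining candidates are consistent.
Citrate -: excludes Providencia stuartii, Citrobacter koseri, Providencia rettgeri — 5 left.

Edwardsiella tarda, Morganella morganii, Proteus vulgaris, Shigella flexneri, Yersinia enterocolitica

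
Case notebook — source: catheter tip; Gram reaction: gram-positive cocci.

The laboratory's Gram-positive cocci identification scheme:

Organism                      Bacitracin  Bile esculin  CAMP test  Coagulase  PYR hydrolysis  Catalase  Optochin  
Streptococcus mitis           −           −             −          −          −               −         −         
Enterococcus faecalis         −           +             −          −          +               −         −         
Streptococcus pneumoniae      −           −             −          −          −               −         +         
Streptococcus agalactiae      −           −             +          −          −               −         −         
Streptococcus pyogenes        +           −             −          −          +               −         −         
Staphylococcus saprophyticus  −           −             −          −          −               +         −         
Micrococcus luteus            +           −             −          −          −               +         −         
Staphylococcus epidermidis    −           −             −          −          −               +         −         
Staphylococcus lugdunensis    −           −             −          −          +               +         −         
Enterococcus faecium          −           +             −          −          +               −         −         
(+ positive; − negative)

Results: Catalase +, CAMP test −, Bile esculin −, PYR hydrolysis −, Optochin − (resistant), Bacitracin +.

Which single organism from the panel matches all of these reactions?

Micrococcus luteus

Bile esculin −: excludes Enterococcus faecalis, Enterococcus faecium — 8 left.
CAMP test −: excludes Streptococcus agalactiae — 7 left.
Catalase +: excludes Streptococcus mitis, Streptococcus pneumoniae, Streptococcus pyogenes — 4 left.
Optochin −: all 4 remaining candidates are consistent.
PYR hydrolysis −: excludes Staphylococcus lugdunensis — 3 left.
Bacitracin +: excludes Staphylococcus saprophyticus, Staphylococcus epidermidis — 1 left.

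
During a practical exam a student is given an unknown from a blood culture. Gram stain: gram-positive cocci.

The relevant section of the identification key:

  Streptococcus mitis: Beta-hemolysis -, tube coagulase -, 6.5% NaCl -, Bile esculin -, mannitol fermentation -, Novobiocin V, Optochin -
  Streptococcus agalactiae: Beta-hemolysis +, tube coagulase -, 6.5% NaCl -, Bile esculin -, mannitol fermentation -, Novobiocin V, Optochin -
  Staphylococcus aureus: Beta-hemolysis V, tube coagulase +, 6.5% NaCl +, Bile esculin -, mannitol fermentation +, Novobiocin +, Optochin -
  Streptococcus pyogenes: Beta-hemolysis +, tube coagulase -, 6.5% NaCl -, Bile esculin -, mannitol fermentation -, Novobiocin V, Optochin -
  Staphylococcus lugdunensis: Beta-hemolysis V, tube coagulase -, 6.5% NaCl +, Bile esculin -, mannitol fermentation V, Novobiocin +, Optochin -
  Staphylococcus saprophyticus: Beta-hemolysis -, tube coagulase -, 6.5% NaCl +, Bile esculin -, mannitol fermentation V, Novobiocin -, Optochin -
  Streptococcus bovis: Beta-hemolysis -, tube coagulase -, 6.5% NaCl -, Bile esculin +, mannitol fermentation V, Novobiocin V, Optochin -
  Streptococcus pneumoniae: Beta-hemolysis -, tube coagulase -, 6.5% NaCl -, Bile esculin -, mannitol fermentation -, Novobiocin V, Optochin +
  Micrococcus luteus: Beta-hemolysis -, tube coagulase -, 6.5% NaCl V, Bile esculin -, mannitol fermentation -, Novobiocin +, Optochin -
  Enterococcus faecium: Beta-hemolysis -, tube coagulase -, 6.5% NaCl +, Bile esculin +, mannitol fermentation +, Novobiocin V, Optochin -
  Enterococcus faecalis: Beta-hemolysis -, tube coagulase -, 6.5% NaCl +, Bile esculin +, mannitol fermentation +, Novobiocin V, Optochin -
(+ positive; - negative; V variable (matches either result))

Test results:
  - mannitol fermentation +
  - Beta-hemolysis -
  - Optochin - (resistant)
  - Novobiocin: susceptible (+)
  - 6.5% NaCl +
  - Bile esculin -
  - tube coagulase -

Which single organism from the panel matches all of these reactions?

Staphylococcus lugdunensis

tube coagulase -: excludes Staphylococcus aureus — 10 left.
Bile esculin -: excludes Streptococcus bovis, Enterococcus faecium, Enterococcus faecalis — 7 left.
Beta-hemolysis -: excludes Streptococcus agalactiae, Streptococcus pyogenes — 5 left.
Optochin -: excludes Streptococcus pneumoniae — 4 left.
mannitol fermentation +: excludes Streptococcus mitis, Micrococcus luteus — 2 left.
Novobiocin +: excludes Staphylococcus saprophyticus — 1 left.
6.5% NaCl +: the one remaining candidate is consistent.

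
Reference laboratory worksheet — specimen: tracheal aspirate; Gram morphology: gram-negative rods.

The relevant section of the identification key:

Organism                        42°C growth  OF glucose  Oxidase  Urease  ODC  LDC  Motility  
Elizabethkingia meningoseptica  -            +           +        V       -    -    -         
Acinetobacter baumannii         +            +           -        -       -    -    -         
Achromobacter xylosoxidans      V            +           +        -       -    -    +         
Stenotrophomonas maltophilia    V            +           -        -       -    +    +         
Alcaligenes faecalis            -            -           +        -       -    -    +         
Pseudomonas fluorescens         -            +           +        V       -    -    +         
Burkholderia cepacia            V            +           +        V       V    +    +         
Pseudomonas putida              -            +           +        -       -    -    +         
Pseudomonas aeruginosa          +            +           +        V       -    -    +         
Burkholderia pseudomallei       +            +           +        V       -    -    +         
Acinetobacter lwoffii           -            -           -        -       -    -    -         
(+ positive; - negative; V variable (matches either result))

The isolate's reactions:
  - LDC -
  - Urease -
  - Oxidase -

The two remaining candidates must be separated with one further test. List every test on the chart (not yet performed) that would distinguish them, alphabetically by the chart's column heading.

42°C growth, OF glucose

LDC -: excludes Stenotrophomonas maltophilia, Burkholderia cepacia — 9 left.
Oxidase -: excludes 7 organisms — 2 left.
Urease -: all 2 remaining candidates are consistent.
Two candidates remain: Acinetobacter baumannii and Acinetobacter lwoffii.
  42°C growth: Acinetobacter baumannii +, Acinetobacter lwoffii - — discriminates.
  OF glucose: Acinetobacter baumannii +, Acinetobacter lwoffii - — discriminates.
  ODC: - vs - — same for both, does not separate.
  Motility: - vs - — same for both, does not separate.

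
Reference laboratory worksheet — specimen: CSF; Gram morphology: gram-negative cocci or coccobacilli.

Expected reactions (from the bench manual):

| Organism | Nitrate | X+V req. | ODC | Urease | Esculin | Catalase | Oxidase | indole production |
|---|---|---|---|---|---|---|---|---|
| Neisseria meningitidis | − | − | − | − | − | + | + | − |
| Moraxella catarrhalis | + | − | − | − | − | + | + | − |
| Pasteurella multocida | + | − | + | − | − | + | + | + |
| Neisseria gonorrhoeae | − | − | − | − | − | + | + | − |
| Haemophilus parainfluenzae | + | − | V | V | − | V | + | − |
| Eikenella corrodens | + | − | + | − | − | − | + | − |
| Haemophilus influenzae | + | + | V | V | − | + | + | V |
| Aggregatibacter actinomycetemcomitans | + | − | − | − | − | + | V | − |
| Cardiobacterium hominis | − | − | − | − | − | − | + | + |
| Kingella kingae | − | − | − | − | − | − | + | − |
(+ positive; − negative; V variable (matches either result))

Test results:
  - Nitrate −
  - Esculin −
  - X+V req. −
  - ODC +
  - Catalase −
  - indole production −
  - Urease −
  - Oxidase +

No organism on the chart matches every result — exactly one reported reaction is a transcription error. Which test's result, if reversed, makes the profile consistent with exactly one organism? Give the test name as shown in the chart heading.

ODC

As reported, no row in the chart matches all 8 reactions.
Reversing Urease → still no organism matches.
Reversing Catalase → still no organism matches.
Reversing ODC (to −) → unique match: Kingella kingae.
Reversing X+V req. → still no organism matches.
Reversing Nitrate → 2 organisms match (not unique).
Reversing indole production → still no organism matches.
Reversing Esculin → still no organism matches.
Reversing Oxidase → still no organism matches.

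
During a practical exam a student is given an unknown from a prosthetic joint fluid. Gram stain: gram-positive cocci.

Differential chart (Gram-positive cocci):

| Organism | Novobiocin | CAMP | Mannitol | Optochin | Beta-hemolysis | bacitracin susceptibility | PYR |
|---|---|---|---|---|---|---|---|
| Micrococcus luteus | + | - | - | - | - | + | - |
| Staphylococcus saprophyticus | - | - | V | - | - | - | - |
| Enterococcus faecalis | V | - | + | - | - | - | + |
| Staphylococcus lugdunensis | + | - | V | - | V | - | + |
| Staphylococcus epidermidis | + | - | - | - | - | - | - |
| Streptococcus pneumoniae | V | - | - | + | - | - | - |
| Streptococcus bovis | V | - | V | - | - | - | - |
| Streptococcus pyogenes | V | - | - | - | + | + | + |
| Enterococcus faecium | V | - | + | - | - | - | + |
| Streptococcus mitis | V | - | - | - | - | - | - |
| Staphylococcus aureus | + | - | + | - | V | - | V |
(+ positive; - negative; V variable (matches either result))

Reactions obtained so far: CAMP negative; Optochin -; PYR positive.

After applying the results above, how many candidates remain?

PYR +: excludes 6 organisms — 5 left.
Optochin -: all 5 remaining candidates are consistent.
CAMP -: all 5 remaining candidates are consistent.
Still consistent: Enterococcus faecalis, Enterococcus faecium, Staphylococcus aureus, Staphylococcus lugdunensis, Streptococcus pyogenes.

5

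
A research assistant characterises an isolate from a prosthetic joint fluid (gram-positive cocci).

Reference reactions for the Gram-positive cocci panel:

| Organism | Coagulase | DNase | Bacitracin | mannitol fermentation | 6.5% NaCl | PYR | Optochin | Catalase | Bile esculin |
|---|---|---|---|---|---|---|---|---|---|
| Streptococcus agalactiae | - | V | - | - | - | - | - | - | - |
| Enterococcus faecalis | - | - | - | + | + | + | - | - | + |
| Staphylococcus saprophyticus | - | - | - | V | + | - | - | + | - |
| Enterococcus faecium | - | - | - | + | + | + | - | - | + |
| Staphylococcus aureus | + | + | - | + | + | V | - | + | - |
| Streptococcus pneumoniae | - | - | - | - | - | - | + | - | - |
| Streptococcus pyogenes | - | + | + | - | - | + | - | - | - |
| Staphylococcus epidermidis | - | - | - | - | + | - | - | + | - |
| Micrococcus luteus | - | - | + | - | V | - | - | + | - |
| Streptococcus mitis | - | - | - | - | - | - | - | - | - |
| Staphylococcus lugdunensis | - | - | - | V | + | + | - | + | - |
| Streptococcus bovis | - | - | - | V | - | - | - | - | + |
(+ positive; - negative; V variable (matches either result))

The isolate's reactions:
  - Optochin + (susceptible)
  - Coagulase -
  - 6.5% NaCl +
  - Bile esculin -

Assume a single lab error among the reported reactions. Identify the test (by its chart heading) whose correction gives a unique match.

6.5% NaCl

As reported, no row in the chart matches all 4 reactions.
Reversing Optochin → 4 organisms match (not unique).
Reversing Bile esculin → still no organism matches.
Reversing Coagulase → still no organism matches.
Reversing 6.5% NaCl (to -) → unique match: Streptococcus pneumoniae.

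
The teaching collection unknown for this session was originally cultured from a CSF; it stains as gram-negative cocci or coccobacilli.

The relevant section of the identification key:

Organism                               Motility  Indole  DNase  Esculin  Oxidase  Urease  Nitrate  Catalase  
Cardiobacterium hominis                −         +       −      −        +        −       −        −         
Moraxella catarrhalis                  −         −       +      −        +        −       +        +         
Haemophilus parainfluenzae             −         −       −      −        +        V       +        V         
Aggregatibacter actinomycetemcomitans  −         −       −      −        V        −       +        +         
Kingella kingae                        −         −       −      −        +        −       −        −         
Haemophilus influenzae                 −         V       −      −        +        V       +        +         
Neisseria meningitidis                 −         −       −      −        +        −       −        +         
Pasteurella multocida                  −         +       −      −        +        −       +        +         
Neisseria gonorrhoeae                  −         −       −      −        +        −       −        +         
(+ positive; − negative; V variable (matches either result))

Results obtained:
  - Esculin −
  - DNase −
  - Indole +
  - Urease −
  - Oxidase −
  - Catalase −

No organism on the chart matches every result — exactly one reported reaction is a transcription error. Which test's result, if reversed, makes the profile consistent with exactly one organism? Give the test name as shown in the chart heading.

Oxidase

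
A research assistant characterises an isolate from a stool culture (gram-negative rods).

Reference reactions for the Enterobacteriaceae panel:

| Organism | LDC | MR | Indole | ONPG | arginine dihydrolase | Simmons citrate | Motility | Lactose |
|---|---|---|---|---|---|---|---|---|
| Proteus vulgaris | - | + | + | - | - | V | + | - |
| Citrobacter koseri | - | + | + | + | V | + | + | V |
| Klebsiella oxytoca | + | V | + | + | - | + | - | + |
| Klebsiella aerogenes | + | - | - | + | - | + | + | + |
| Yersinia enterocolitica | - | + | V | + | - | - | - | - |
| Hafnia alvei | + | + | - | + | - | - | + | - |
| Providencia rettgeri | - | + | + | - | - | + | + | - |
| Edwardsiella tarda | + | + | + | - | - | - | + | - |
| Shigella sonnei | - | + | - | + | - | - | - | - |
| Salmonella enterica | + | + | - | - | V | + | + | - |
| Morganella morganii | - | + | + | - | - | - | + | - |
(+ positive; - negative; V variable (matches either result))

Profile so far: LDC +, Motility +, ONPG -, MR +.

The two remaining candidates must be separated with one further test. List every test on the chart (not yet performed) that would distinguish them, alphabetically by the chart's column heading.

Indole, Simmons citrate

MR +: excludes Klebsiella aerogenes — 10 left.
Motility +: excludes Klebsiella oxytoca, Yersinia enterocolitica, Shigella sonnei — 7 left.
LDC +: excludes Proteus vulgaris, Citrobacter koseri, Providencia rettgeri, Morganella morganii — 3 left.
ONPG -: excludes Hafnia alvei — 2 left.
Two candidates remain: Edwardsiella tarda and Salmonella enterica.
  Indole: Edwardsiella tarda +, Salmonella enterica - — discriminates.
  arginine dihydrolase: - vs V — variable for at least one, does not separate.
  Simmons citrate: Edwardsiella tarda -, Salmonella enterica + — discriminates.
  Lactose: - vs - — same for both, does not separate.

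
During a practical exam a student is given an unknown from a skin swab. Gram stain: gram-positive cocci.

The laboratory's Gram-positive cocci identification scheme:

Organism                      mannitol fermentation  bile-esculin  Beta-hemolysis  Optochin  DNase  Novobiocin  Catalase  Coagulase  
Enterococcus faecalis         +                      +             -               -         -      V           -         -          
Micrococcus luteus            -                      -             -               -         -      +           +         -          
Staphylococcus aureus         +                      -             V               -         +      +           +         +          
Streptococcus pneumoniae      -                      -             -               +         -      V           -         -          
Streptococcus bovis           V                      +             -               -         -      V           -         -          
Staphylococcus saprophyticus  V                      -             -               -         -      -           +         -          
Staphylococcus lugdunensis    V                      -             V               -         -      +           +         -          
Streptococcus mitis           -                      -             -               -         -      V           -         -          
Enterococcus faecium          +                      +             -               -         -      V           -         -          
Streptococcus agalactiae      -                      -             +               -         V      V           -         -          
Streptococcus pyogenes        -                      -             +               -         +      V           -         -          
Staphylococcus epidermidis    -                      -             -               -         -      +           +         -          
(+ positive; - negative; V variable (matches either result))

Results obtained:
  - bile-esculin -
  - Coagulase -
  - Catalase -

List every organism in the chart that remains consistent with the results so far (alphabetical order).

Coagulase -: excludes Staphylococcus aureus — 11 left.
bile-esculin -: excludes Enterococcus faecalis, Streptococcus bovis, Enterococcus faecium — 8 left.
Catalase -: excludes Micrococcus luteus, Staphylococcus saprophyticus, Staphylococcus lugdunensis, Staphylococcus epidermidis — 4 left.

Streptococcus agalactiae, Streptococcus mitis, Streptococcus pneumoniae, Streptococcus pyogenes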